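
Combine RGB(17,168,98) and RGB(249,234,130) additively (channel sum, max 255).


Additive: each channel = min(255, C₁+C₂)
R: 17+249 = 266 → 255
G: 168+234 = 402 → 255
B: 98+130 = 228 → 228
= RGB(255, 255, 228)


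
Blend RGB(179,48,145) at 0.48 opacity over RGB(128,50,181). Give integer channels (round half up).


C = α×F + (1-α)×B, with 1-α = 0.52
R: 0.48×179 + 0.52×128 = 85.92 + 66.56 = 152.48 → 152
G: 0.48×48 + 0.52×50 = 23.04 + 26.00 = 49.04 → 49
B: 0.48×145 + 0.52×181 = 69.60 + 94.12 = 163.72 → 164
= RGB(152, 49, 164)


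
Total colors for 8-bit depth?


Colors = 2^bits = 2^8
= 256 colors


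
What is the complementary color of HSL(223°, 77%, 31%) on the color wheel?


Complement = opposite side of color wheel = hue + 180°
H' = (223 + 180) mod 360 = 43°
S and L unchanged.
= HSL(43°, 77%, 31%)


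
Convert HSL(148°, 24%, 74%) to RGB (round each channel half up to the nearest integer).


H=148°, S=0.24, L=0.74
C = (1-|2L-1|)×S = (1-|0.48|)×0.24 = 0.1248
H' = H/60 = 148/60 ≈ 2.4667; X = C×(1-|H' mod 2 - 1|) = 0.05824
m = L - C/2 = 0.74 - 0.0624 = 0.6776
Sector ⌊H'⌋ = 2 → (R',G',B') = (0.0, 0.1248, 0.05824)
RGB = ((R'+m)×255, (G'+m)×255, (B'+m)×255) = (172.788, 204.612, 187.6392)
Round half up → RGB(173, 205, 188)


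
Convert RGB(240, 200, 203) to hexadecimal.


R = 240 → F0 (hex)
G = 200 → C8 (hex)
B = 203 → CB (hex)
Hex = #F0C8CB


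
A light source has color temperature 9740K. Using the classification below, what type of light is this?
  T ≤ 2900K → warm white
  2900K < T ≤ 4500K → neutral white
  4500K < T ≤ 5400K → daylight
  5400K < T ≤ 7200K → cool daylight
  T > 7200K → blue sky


Temperature: 9740K
9740K > 7200K → blue sky
Classification: blue sky


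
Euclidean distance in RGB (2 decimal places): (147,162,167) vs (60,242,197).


d = √[(R₁-R₂)² + (G₁-G₂)² + (B₁-B₂)²]
d = √[(147-60)² + (162-242)² + (167-197)²]
d = √[7569 + 6400 + 900]
d = √14869
d ≈ 121.94


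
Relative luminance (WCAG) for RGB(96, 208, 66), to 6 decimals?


Linearize each channel (sRGB transfer function): c = v/255; c_lin = c/12.92 if c ≤ 0.04045, else ((c+0.055)/1.055)^2.4
  R: 96/255 ≈ 0.376471 > 0.04045 → ((0.376471+0.055)/1.055)^2.4 ≈ 0.116971
  G: 208/255 ≈ 0.815686 > 0.04045 → ((0.815686+0.055)/1.055)^2.4 ≈ 0.630757
  B: 66/255 ≈ 0.258824 > 0.04045 → ((0.258824+0.055)/1.055)^2.4 ≈ 0.054480
R_lin = 0.116971, G_lin = 0.630757, B_lin = 0.054480
L = 0.2126×R + 0.7152×G + 0.0722×B
L = 0.2126×0.116971 + 0.7152×0.630757 + 0.0722×0.054480
L ≈ 0.479919


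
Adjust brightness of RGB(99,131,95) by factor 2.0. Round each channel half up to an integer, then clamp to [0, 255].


Multiply each channel by 2.0, round half up, clamp to [0, 255]
R: 99×2.0 = 198
G: 131×2.0 = 262 → clamp → 255
B: 95×2.0 = 190
= RGB(198, 255, 190)


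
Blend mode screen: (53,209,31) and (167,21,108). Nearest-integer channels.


Screen: C = 255 - (255-A)×(255-B)/255, rounded to nearest integer
R: 255 - (255-53)×(255-167)/255 = 255 - 17776/255 ≈ 255 - 69.710 = 185.290 → 185
G: 255 - (255-209)×(255-21)/255 = 255 - 10764/255 ≈ 255 - 42.212 = 212.788 → 213
B: 255 - (255-31)×(255-108)/255 = 255 - 32928/255 ≈ 255 - 129.129 = 125.871 → 126
= RGB(185, 213, 126)


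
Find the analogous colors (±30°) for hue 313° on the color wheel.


Base hue: 313°
Left analog: (313 - 30) mod 360 = 283°
Right analog: (313 + 30) mod 360 = 343°
Analogous hues = 283° and 343°


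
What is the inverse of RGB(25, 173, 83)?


Invert: (255-R, 255-G, 255-B)
R: 255-25 = 230
G: 255-173 = 82
B: 255-83 = 172
= RGB(230, 82, 172)


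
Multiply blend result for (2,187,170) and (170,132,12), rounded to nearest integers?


Multiply: C = A×B/255, rounded to nearest integer
R: 2×170/255 = 340/255 ≈ 1.333 → 1
G: 187×132/255 = 24684/255 ≈ 96.800 → 97
B: 170×12/255 = 2040/255 ≈ 8.000 → 8
= RGB(1, 97, 8)


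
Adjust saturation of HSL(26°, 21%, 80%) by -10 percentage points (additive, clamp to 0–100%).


Original S = 21%
Adjustment = -10 percentage points
New S = 21 + (-10) = 11
Clamp to [0, 100] → 11
= HSL(26°, 11%, 80%)


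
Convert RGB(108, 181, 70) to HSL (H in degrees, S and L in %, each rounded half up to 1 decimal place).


Normalize: R'=108/255≈0.4235, G'=181/255≈0.7098, B'=70/255≈0.2745
Max=181/255, Min=70/255, Δ=Max-Min=111/255
L = (Max+Min)/2 = (181+70)/510 = 251/510 = 0.49215… → L = 49.2%
L ≤ 0.5 → S = Δ/(Max+Min) = 111/(181+70) = 111/251 = 0.44223… → S = 44.2%
(the 1/255 factors cancel in S and H, so raw channel differences can be used)
Max is G' → H = 60 × ((B-R)/Δ + 2) = 60 × ((70-108)/111 + 2)
  -38/111 + 2 = -0.3423… + 2 = 1.6576…
  H = 60 × 1.6576… = 99.459…° → H = 99.5°
= HSL(99.5°, 44.2%, 49.2%)


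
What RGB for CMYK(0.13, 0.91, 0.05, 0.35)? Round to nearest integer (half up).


R = 255 × (1-C) × (1-K) = 255 × 0.87 × 0.65 = 144.2025 → 144
G = 255 × (1-M) × (1-K) = 255 × 0.09 × 0.65 = 14.9175 → 15
B = 255 × (1-Y) × (1-K) = 255 × 0.95 × 0.65 = 157.4625 → 157
= RGB(144, 15, 157)


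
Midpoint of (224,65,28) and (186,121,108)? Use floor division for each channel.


Midpoint: each channel = ⌊(C₁+C₂)/2⌋
R: ⌊(224+186)/2⌋ = 205
G: ⌊(65+121)/2⌋ = 93
B: ⌊(28+108)/2⌋ = 68
= RGB(205, 93, 68)


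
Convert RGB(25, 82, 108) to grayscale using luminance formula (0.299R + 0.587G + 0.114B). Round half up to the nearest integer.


Gray = 0.299×R + 0.587×G + 0.114×B
Gray = 0.299×25 + 0.587×82 + 0.114×108
Gray = 7.475 + 48.134 + 12.312
Gray = 67.921 → round half up → 68
Gray = 68


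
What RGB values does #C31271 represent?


C3 → 195 (R)
12 → 18 (G)
71 → 113 (B)
= RGB(195, 18, 113)


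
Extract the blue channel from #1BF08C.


Color: #1BF08C
R = 1B = 27
G = F0 = 240
B = 8C = 140
Blue = 140


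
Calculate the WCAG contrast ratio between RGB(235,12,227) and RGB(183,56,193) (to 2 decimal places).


Linearize each sRGB channel c=v/255: c/12.92 if c ≤ 0.04045 else ((c+0.055)/1.055)^2.4
L = 0.2126×R_lin + 0.7152×G_lin + 0.0722×B_lin
Color 1 (235,12,227):
  R=235: 235/255≈0.9216 > 0.04045 → ((0.9216+0.055)/1.055)^2.4 ≈ 0.83077
  G=12: 12/255≈0.0471 > 0.04045 → ((0.0471+0.055)/1.055)^2.4 ≈ 0.00368
  B=227: 227/255≈0.8902 > 0.04045 → ((0.8902+0.055)/1.055)^2.4 ≈ 0.76815
  L1 = 0.2126×0.83077 + 0.7152×0.00368 + 0.0722×0.76815 ≈ 0.23471
Color 2 (183,56,193):
  R=183: 183/255≈0.7176 > 0.04045 → ((0.7176+0.055)/1.055)^2.4 ≈ 0.47353
  G=56: 56/255≈0.2196 > 0.04045 → ((0.2196+0.055)/1.055)^2.4 ≈ 0.03955
  B=193: 193/255≈0.7569 > 0.04045 → ((0.7569+0.055)/1.055)^2.4 ≈ 0.53328
  L2 = 0.2126×0.47353 + 0.7152×0.03955 + 0.0722×0.53328 ≈ 0.16746
Lighter = 0.23471, Darker = 0.16746
Ratio = (L_lighter + 0.05) / (L_darker + 0.05)
Ratio = (0.23471 + 0.05) / (0.16746 + 0.05) = 0.28471 / 0.21746 ≈ 1.3093
Ratio ≈ 1.31:1


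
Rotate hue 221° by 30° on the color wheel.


New hue = (H + rotation) mod 360
New hue = (221 + 30) mod 360
= 251 mod 360
= 251°


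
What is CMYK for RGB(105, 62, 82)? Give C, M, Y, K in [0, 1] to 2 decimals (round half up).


R'=105/255≈0.4118, G'=62/255≈0.2431, B'=82/255≈0.3216
K = 1 - max(R',G',B') = 1 - 105/255 = 150/255 = 0.58823… → 0.59
(1-R'-K)/(1-K) simplifies to (max-R)/max with max = 105:
C = (105-105)/105 = 0/105 = 0 → 0.00
M = (105-62)/105 = 43/105 = 0.40952… → 0.41
Y = (105-82)/105 = 23/105 = 0.21904… → 0.22
= CMYK(0.00, 0.41, 0.22, 0.59)


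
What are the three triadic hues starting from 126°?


Triadic: equally spaced at 120° intervals
H1 = 126°
H2 = (126 + 120) mod 360 = 246°
H3 = (126 + 240) mod 360 = 6°
Triadic = 126°, 246°, 6°


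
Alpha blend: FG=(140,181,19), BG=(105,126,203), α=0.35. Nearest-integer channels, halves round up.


C = α×F + (1-α)×B, with 1-α = 0.65
R: 0.35×140 + 0.65×105 = 49.00 + 68.25 = 117.25 → 117
G: 0.35×181 + 0.65×126 = 63.35 + 81.90 = 145.25 → 145
B: 0.35×19 + 0.65×203 = 6.65 + 131.95 = 138.60 → 139
= RGB(117, 145, 139)


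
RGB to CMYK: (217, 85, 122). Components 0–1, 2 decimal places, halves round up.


R'=217/255≈0.8510, G'=85/255≈0.3333, B'=122/255≈0.4784
K = 1 - max(R',G',B') = 1 - 217/255 = 38/255 = 0.14901… → 0.15
(1-R'-K)/(1-K) simplifies to (max-R)/max with max = 217:
C = (217-217)/217 = 0/217 = 0 → 0.00
M = (217-85)/217 = 132/217 = 0.60829… → 0.61
Y = (217-122)/217 = 95/217 = 0.43778… → 0.44
= CMYK(0.00, 0.61, 0.44, 0.15)


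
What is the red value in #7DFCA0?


Color: #7DFCA0
R = 7D = 125
G = FC = 252
B = A0 = 160
Red = 125


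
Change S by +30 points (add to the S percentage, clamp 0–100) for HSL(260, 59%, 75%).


Original S = 59%
Adjustment = +30 percentage points
New S = 59 + (30) = 89
Clamp to [0, 100] → 89
= HSL(260°, 89%, 75%)


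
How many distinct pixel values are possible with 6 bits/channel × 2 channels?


Total bits = 6 bits/channel × 2 channels = 12 bits
Distinct pixel values = 2^12
= 4,096 pixel values


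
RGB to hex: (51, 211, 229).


R = 51 → 33 (hex)
G = 211 → D3 (hex)
B = 229 → E5 (hex)
Hex = #33D3E5


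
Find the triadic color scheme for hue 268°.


Triadic: equally spaced at 120° intervals
H1 = 268°
H2 = (268 + 120) mod 360 = 28°
H3 = (268 + 240) mod 360 = 148°
Triadic = 268°, 28°, 148°


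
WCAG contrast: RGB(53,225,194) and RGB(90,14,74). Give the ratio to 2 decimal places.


Linearize each sRGB channel c=v/255: c/12.92 if c ≤ 0.04045 else ((c+0.055)/1.055)^2.4
L = 0.2126×R_lin + 0.7152×G_lin + 0.0722×B_lin
Color 1 (53,225,194):
  R=53: 53/255≈0.2078 > 0.04045 → ((0.2078+0.055)/1.055)^2.4 ≈ 0.03560
  G=225: 225/255≈0.8824 > 0.04045 → ((0.8824+0.055)/1.055)^2.4 ≈ 0.75294
  B=194: 194/255≈0.7608 > 0.04045 → ((0.7608+0.055)/1.055)^2.4 ≈ 0.53948
  L1 = 0.2126×0.03560 + 0.7152×0.75294 + 0.0722×0.53948 ≈ 0.58502
Color 2 (90,14,74):
  R=90: 90/255≈0.3529 > 0.04045 → ((0.3529+0.055)/1.055)^2.4 ≈ 0.10224
  G=14: 14/255≈0.0549 > 0.04045 → ((0.0549+0.055)/1.055)^2.4 ≈ 0.00439
  B=74: 74/255≈0.2902 > 0.04045 → ((0.2902+0.055)/1.055)^2.4 ≈ 0.06848
  L2 = 0.2126×0.10224 + 0.7152×0.00439 + 0.0722×0.06848 ≈ 0.02982
Lighter = 0.58502, Darker = 0.02982
Ratio = (L_lighter + 0.05) / (L_darker + 0.05)
Ratio = (0.58502 + 0.05) / (0.02982 + 0.05) = 0.63502 / 0.07982 ≈ 7.9555
Ratio ≈ 7.96:1


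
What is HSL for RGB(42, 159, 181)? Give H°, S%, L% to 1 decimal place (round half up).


Normalize: R'=42/255≈0.1647, G'=159/255≈0.6235, B'=181/255≈0.7098
Max=181/255, Min=42/255, Δ=Max-Min=139/255
L = (Max+Min)/2 = (181+42)/510 = 223/510 = 0.43725… → L = 43.7%
L ≤ 0.5 → S = Δ/(Max+Min) = 139/(181+42) = 139/223 = 0.62331… → S = 62.3%
(the 1/255 factors cancel in S and H, so raw channel differences can be used)
Max is B' → H = 60 × ((R-G)/Δ + 4) = 60 × ((42-159)/139 + 4)
  -117/139 + 4 = -0.8417… + 4 = 3.1582…
  H = 60 × 3.1582… = 189.496…° → H = 189.5°
= HSL(189.5°, 62.3%, 43.7%)


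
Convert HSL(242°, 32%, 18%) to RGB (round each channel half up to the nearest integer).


H=242°, S=0.32, L=0.18
C = (1-|2L-1|)×S = (1-|-0.64|)×0.32 = 0.1152
H' = H/60 = 242/60 ≈ 4.0333; X = C×(1-|H' mod 2 - 1|) = 0.00384
m = L - C/2 = 0.18 - 0.0576 = 0.1224
Sector ⌊H'⌋ = 4 → (R',G',B') = (0.00384, 0.0, 0.1152)
RGB = ((R'+m)×255, (G'+m)×255, (B'+m)×255) = (32.1912, 31.212, 60.588)
Round half up → RGB(32, 31, 61)


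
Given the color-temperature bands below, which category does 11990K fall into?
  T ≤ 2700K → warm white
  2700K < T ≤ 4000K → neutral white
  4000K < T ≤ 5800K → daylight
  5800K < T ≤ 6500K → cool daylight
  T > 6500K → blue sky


Temperature: 11990K
11990K > 6500K → blue sky
Classification: blue sky


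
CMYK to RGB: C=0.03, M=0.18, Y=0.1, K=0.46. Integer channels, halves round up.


R = 255 × (1-C) × (1-K) = 255 × 0.97 × 0.54 = 133.569 → 134
G = 255 × (1-M) × (1-K) = 255 × 0.82 × 0.54 = 112.914 → 113
B = 255 × (1-Y) × (1-K) = 255 × 0.90 × 0.54 = 123.93 → 124
= RGB(134, 113, 124)


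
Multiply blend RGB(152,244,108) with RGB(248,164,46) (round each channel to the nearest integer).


Multiply: C = A×B/255, rounded to nearest integer
R: 152×248/255 = 37696/255 ≈ 147.827 → 148
G: 244×164/255 = 40016/255 ≈ 156.925 → 157
B: 108×46/255 = 4968/255 ≈ 19.482 → 19
= RGB(148, 157, 19)


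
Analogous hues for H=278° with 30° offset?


Base hue: 278°
Left analog: (278 - 30) mod 360 = 248°
Right analog: (278 + 30) mod 360 = 308°
Analogous hues = 248° and 308°


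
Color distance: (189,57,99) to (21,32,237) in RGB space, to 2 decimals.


d = √[(R₁-R₂)² + (G₁-G₂)² + (B₁-B₂)²]
d = √[(189-21)² + (57-32)² + (99-237)²]
d = √[28224 + 625 + 19044]
d = √47893
d ≈ 218.84


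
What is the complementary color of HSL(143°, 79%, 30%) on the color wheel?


Complement = opposite side of color wheel = hue + 180°
H' = (143 + 180) mod 360 = 323°
S and L unchanged.
= HSL(323°, 79%, 30%)


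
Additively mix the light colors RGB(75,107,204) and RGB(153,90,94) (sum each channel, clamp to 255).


Additive: each channel = min(255, C₁+C₂)
R: 75+153 = 228 → 228
G: 107+90 = 197 → 197
B: 204+94 = 298 → 255
= RGB(228, 197, 255)


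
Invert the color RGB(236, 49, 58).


Invert: (255-R, 255-G, 255-B)
R: 255-236 = 19
G: 255-49 = 206
B: 255-58 = 197
= RGB(19, 206, 197)


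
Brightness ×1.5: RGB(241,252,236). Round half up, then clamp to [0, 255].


Multiply each channel by 1.5, round half up, clamp to [0, 255]
R: 241×1.5 = 361.5 → round → 362 → clamp → 255
G: 252×1.5 = 378 → clamp → 255
B: 236×1.5 = 354 → clamp → 255
= RGB(255, 255, 255)


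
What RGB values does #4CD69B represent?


4C → 76 (R)
D6 → 214 (G)
9B → 155 (B)
= RGB(76, 214, 155)


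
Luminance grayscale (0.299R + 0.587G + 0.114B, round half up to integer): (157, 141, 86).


Gray = 0.299×R + 0.587×G + 0.114×B
Gray = 0.299×157 + 0.587×141 + 0.114×86
Gray = 46.943 + 82.767 + 9.804
Gray = 139.514 → round half up → 140
Gray = 140


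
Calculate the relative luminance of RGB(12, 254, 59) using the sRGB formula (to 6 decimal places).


Linearize each channel (sRGB transfer function): c = v/255; c_lin = c/12.92 if c ≤ 0.04045, else ((c+0.055)/1.055)^2.4
  R: 12/255 ≈ 0.047059 > 0.04045 → ((0.047059+0.055)/1.055)^2.4 ≈ 0.003677
  G: 254/255 ≈ 0.996078 > 0.04045 → ((0.996078+0.055)/1.055)^2.4 ≈ 0.991102
  B: 59/255 ≈ 0.231373 > 0.04045 → ((0.231373+0.055)/1.055)^2.4 ≈ 0.043735
R_lin = 0.003677, G_lin = 0.991102, B_lin = 0.043735
L = 0.2126×R + 0.7152×G + 0.0722×B
L = 0.2126×0.003677 + 0.7152×0.991102 + 0.0722×0.043735
L ≈ 0.712776


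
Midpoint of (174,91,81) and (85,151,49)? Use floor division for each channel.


Midpoint: each channel = ⌊(C₁+C₂)/2⌋
R: ⌊(174+85)/2⌋ = 129
G: ⌊(91+151)/2⌋ = 121
B: ⌊(81+49)/2⌋ = 65
= RGB(129, 121, 65)


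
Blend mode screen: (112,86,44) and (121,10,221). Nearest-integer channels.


Screen: C = 255 - (255-A)×(255-B)/255, rounded to nearest integer
R: 255 - (255-112)×(255-121)/255 = 255 - 19162/255 ≈ 255 - 75.145 = 179.855 → 180
G: 255 - (255-86)×(255-10)/255 = 255 - 41405/255 ≈ 255 - 162.373 = 92.627 → 93
B: 255 - (255-44)×(255-221)/255 = 255 - 7174/255 ≈ 255 - 28.133 = 226.867 → 227
= RGB(180, 93, 227)


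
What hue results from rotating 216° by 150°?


New hue = (H + rotation) mod 360
New hue = (216 + 150) mod 360
= 366 mod 360
= 6°


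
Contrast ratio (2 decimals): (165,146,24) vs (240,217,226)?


Linearize each sRGB channel c=v/255: c/12.92 if c ≤ 0.04045 else ((c+0.055)/1.055)^2.4
L = 0.2126×R_lin + 0.7152×G_lin + 0.0722×B_lin
Color 1 (165,146,24):
  R=165: 165/255≈0.6471 > 0.04045 → ((0.6471+0.055)/1.055)^2.4 ≈ 0.37626
  G=146: 146/255≈0.5725 > 0.04045 → ((0.5725+0.055)/1.055)^2.4 ≈ 0.28744
  B=24: 24/255≈0.0941 > 0.04045 → ((0.0941+0.055)/1.055)^2.4 ≈ 0.00913
  L1 = 0.2126×0.37626 + 0.7152×0.28744 + 0.0722×0.00913 ≈ 0.28623
Color 2 (240,217,226):
  R=240: 240/255≈0.9412 > 0.04045 → ((0.9412+0.055)/1.055)^2.4 ≈ 0.87137
  G=217: 217/255≈0.8510 > 0.04045 → ((0.8510+0.055)/1.055)^2.4 ≈ 0.69387
  B=226: 226/255≈0.8863 > 0.04045 → ((0.8863+0.055)/1.055)^2.4 ≈ 0.76052
  L2 = 0.2126×0.87137 + 0.7152×0.69387 + 0.0722×0.76052 ≈ 0.73642
Lighter = 0.73642, Darker = 0.28623
Ratio = (L_lighter + 0.05) / (L_darker + 0.05)
Ratio = (0.73642 + 0.05) / (0.28623 + 0.05) = 0.78642 / 0.33623 ≈ 2.3389
Ratio ≈ 2.34:1


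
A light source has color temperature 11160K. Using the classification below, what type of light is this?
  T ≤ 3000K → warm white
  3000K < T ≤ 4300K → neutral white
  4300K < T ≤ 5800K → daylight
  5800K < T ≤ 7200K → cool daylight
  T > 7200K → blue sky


Temperature: 11160K
11160K > 7200K → blue sky
Classification: blue sky


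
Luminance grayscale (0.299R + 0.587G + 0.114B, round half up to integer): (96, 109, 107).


Gray = 0.299×R + 0.587×G + 0.114×B
Gray = 0.299×96 + 0.587×109 + 0.114×107
Gray = 28.704 + 63.983 + 12.198
Gray = 104.885 → round half up → 105
Gray = 105


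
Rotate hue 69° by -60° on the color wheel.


New hue = (H + rotation) mod 360
New hue = (69 -60) mod 360
= 9 mod 360
= 9°


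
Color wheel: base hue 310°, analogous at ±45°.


Base hue: 310°
Left analog: (310 - 45) mod 360 = 265°
Right analog: (310 + 45) mod 360 = 355°
Analogous hues = 265° and 355°


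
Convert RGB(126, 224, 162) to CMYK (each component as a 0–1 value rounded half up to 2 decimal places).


R'=126/255≈0.4941, G'=224/255≈0.8784, B'=162/255≈0.6353
K = 1 - max(R',G',B') = 1 - 224/255 = 31/255 = 0.12156… → 0.12
(1-R'-K)/(1-K) simplifies to (max-R)/max with max = 224:
C = (224-126)/224 = 98/224 = 0.4375 → 0.44
M = (224-224)/224 = 0/224 = 0 → 0.00
Y = (224-162)/224 = 62/224 = 0.27678… → 0.28
= CMYK(0.44, 0.00, 0.28, 0.12)


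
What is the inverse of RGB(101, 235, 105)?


Invert: (255-R, 255-G, 255-B)
R: 255-101 = 154
G: 255-235 = 20
B: 255-105 = 150
= RGB(154, 20, 150)


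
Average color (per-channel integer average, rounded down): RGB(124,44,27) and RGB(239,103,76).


Midpoint: each channel = ⌊(C₁+C₂)/2⌋
R: ⌊(124+239)/2⌋ = 181
G: ⌊(44+103)/2⌋ = 73
B: ⌊(27+76)/2⌋ = 51
= RGB(181, 73, 51)


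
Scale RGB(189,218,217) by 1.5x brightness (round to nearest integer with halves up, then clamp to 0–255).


Multiply each channel by 1.5, round half up, clamp to [0, 255]
R: 189×1.5 = 283.5 → round → 284 → clamp → 255
G: 218×1.5 = 327 → clamp → 255
B: 217×1.5 = 325.5 → round → 326 → clamp → 255
= RGB(255, 255, 255)


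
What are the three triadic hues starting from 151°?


Triadic: equally spaced at 120° intervals
H1 = 151°
H2 = (151 + 120) mod 360 = 271°
H3 = (151 + 240) mod 360 = 31°
Triadic = 151°, 271°, 31°


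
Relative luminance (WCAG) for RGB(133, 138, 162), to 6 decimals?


Linearize each channel (sRGB transfer function): c = v/255; c_lin = c/12.92 if c ≤ 0.04045, else ((c+0.055)/1.055)^2.4
  R: 133/255 ≈ 0.521569 > 0.04045 → ((0.521569+0.055)/1.055)^2.4 ≈ 0.234551
  G: 138/255 ≈ 0.541176 > 0.04045 → ((0.541176+0.055)/1.055)^2.4 ≈ 0.254152
  B: 162/255 ≈ 0.635294 > 0.04045 → ((0.635294+0.055)/1.055)^2.4 ≈ 0.361307
R_lin = 0.234551, G_lin = 0.254152, B_lin = 0.361307
L = 0.2126×R + 0.7152×G + 0.0722×B
L = 0.2126×0.234551 + 0.7152×0.254152 + 0.0722×0.361307
L ≈ 0.257721


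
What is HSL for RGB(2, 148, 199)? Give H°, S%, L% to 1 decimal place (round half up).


Normalize: R'=2/255≈0.0078, G'=148/255≈0.5804, B'=199/255≈0.7804
Max=199/255, Min=2/255, Δ=Max-Min=197/255
L = (Max+Min)/2 = (199+2)/510 = 201/510 = 0.39411… → L = 39.4%
L ≤ 0.5 → S = Δ/(Max+Min) = 197/(199+2) = 197/201 = 0.98009… → S = 98.0%
(the 1/255 factors cancel in S and H, so raw channel differences can be used)
Max is B' → H = 60 × ((R-G)/Δ + 4) = 60 × ((2-148)/197 + 4)
  -146/197 + 4 = -0.7411… + 4 = 3.2588…
  H = 60 × 3.2588… = 195.532…° → H = 195.5°
= HSL(195.5°, 98.0%, 39.4%)


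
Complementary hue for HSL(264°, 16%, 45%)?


Complement = opposite side of color wheel = hue + 180°
H' = (264 + 180) mod 360 = 84°
S and L unchanged.
= HSL(84°, 16%, 45%)


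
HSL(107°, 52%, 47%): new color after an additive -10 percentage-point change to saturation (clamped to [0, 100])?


Original S = 52%
Adjustment = -10 percentage points
New S = 52 + (-10) = 42
Clamp to [0, 100] → 42
= HSL(107°, 42%, 47%)


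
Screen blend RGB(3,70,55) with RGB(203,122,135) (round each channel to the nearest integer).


Screen: C = 255 - (255-A)×(255-B)/255, rounded to nearest integer
R: 255 - (255-3)×(255-203)/255 = 255 - 13104/255 ≈ 255 - 51.388 = 203.612 → 204
G: 255 - (255-70)×(255-122)/255 = 255 - 24605/255 ≈ 255 - 96.490 = 158.510 → 159
B: 255 - (255-55)×(255-135)/255 = 255 - 24000/255 ≈ 255 - 94.118 = 160.882 → 161
= RGB(204, 159, 161)


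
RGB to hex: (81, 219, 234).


R = 81 → 51 (hex)
G = 219 → DB (hex)
B = 234 → EA (hex)
Hex = #51DBEA


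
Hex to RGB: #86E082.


86 → 134 (R)
E0 → 224 (G)
82 → 130 (B)
= RGB(134, 224, 130)


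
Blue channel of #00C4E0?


Color: #00C4E0
R = 00 = 0
G = C4 = 196
B = E0 = 224
Blue = 224


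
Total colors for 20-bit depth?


Colors = 2^bits = 2^20
= 1,048,576 colors


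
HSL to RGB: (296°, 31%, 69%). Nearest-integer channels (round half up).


H=296°, S=0.31, L=0.69
C = (1-|2L-1|)×S = (1-|0.38|)×0.31 = 0.1922
H' = H/60 = 296/60 ≈ 4.9333; X = C×(1-|H' mod 2 - 1|) ≈ 0.1794
m = L - C/2 = 0.69 - 0.0961 = 0.5939
Sector ⌊H'⌋ = 4 → (R',G',B') = (≈0.1794, 0.0, 0.1922)
RGB = ((R'+m)×255, (G'+m)×255, (B'+m)×255) = (197.1881, 151.4445, 200.4555)
Round half up → RGB(197, 151, 200)


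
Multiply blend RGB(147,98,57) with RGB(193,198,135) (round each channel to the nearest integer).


Multiply: C = A×B/255, rounded to nearest integer
R: 147×193/255 = 28371/255 ≈ 111.259 → 111
G: 98×198/255 = 19404/255 ≈ 76.094 → 76
B: 57×135/255 = 7695/255 ≈ 30.176 → 30
= RGB(111, 76, 30)


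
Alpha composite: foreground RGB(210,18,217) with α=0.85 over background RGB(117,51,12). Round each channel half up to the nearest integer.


C = α×F + (1-α)×B, with 1-α = 0.15
R: 0.85×210 + 0.15×117 = 178.50 + 17.55 = 196.05 → 196
G: 0.85×18 + 0.15×51 = 15.30 + 7.65 = 22.95 → 23
B: 0.85×217 + 0.15×12 = 184.45 + 1.80 = 186.25 → 186
= RGB(196, 23, 186)


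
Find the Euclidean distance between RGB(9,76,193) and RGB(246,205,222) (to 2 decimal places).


d = √[(R₁-R₂)² + (G₁-G₂)² + (B₁-B₂)²]
d = √[(9-246)² + (76-205)² + (193-222)²]
d = √[56169 + 16641 + 841]
d = √73651
d ≈ 271.39


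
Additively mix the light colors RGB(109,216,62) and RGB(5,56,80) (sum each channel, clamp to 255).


Additive: each channel = min(255, C₁+C₂)
R: 109+5 = 114 → 114
G: 216+56 = 272 → 255
B: 62+80 = 142 → 142
= RGB(114, 255, 142)


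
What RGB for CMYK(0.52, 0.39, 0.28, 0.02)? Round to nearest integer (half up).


R = 255 × (1-C) × (1-K) = 255 × 0.48 × 0.98 = 119.952 → 120
G = 255 × (1-M) × (1-K) = 255 × 0.61 × 0.98 = 152.439 → 152
B = 255 × (1-Y) × (1-K) = 255 × 0.72 × 0.98 = 179.928 → 180
= RGB(120, 152, 180)


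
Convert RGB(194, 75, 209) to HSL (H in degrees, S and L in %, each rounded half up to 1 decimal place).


Normalize: R'=194/255≈0.7608, G'=75/255≈0.2941, B'=209/255≈0.8196
Max=209/255, Min=75/255, Δ=Max-Min=134/255
L = (Max+Min)/2 = (209+75)/510 = 284/510 = 0.55686… → L = 55.7%
L > 0.5 → S = Δ/(2-Max-Min) = 134/(510-209-75) = 134/226 = 0.59292… → S = 59.3%
(the 1/255 factors cancel in S and H, so raw channel differences can be used)
Max is B' → H = 60 × ((R-G)/Δ + 4) = 60 × ((194-75)/134 + 4)
  119/134 + 4 = 0.8880… + 4 = 4.8880…
  H = 60 × 4.8880… = 293.283…° → H = 293.3°
= HSL(293.3°, 59.3%, 55.7%)


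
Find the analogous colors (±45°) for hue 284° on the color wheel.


Base hue: 284°
Left analog: (284 - 45) mod 360 = 239°
Right analog: (284 + 45) mod 360 = 329°
Analogous hues = 239° and 329°


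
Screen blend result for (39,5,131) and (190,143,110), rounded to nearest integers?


Screen: C = 255 - (255-A)×(255-B)/255, rounded to nearest integer
R: 255 - (255-39)×(255-190)/255 = 255 - 14040/255 ≈ 255 - 55.059 = 199.941 → 200
G: 255 - (255-5)×(255-143)/255 = 255 - 28000/255 ≈ 255 - 109.804 = 145.196 → 145
B: 255 - (255-131)×(255-110)/255 = 255 - 17980/255 ≈ 255 - 70.510 = 184.490 → 184
= RGB(200, 145, 184)


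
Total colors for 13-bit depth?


Colors = 2^bits = 2^13
= 8,192 colors


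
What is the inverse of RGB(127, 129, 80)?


Invert: (255-R, 255-G, 255-B)
R: 255-127 = 128
G: 255-129 = 126
B: 255-80 = 175
= RGB(128, 126, 175)


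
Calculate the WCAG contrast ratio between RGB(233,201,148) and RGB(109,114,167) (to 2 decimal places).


Linearize each sRGB channel c=v/255: c/12.92 if c ≤ 0.04045 else ((c+0.055)/1.055)^2.4
L = 0.2126×R_lin + 0.7152×G_lin + 0.0722×B_lin
Color 1 (233,201,148):
  R=233: 233/255≈0.9137 > 0.04045 → ((0.9137+0.055)/1.055)^2.4 ≈ 0.81485
  G=201: 201/255≈0.7882 > 0.04045 → ((0.7882+0.055)/1.055)^2.4 ≈ 0.58408
  B=148: 148/255≈0.5804 > 0.04045 → ((0.5804+0.055)/1.055)^2.4 ≈ 0.29614
  L1 = 0.2126×0.81485 + 0.7152×0.58408 + 0.0722×0.29614 ≈ 0.61235
Color 2 (109,114,167):
  R=109: 109/255≈0.4275 > 0.04045 → ((0.4275+0.055)/1.055)^2.4 ≈ 0.15293
  G=114: 114/255≈0.4471 > 0.04045 → ((0.4471+0.055)/1.055)^2.4 ≈ 0.16827
  B=167: 167/255≈0.6549 > 0.04045 → ((0.6549+0.055)/1.055)^2.4 ≈ 0.38643
  L2 = 0.2126×0.15293 + 0.7152×0.16827 + 0.0722×0.38643 ≈ 0.18076
Lighter = 0.61235, Darker = 0.18076
Ratio = (L_lighter + 0.05) / (L_darker + 0.05)
Ratio = (0.61235 + 0.05) / (0.18076 + 0.05) = 0.66235 / 0.23076 ≈ 2.8703
Ratio ≈ 2.87:1


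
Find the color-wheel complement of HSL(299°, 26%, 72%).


Complement = opposite side of color wheel = hue + 180°
H' = (299 + 180) mod 360 = 119°
S and L unchanged.
= HSL(119°, 26%, 72%)


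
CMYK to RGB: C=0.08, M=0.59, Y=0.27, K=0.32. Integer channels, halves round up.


R = 255 × (1-C) × (1-K) = 255 × 0.92 × 0.68 = 159.528 → 160
G = 255 × (1-M) × (1-K) = 255 × 0.41 × 0.68 = 71.094 → 71
B = 255 × (1-Y) × (1-K) = 255 × 0.73 × 0.68 = 126.582 → 127
= RGB(160, 71, 127)


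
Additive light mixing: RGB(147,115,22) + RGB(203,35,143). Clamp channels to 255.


Additive: each channel = min(255, C₁+C₂)
R: 147+203 = 350 → 255
G: 115+35 = 150 → 150
B: 22+143 = 165 → 165
= RGB(255, 150, 165)


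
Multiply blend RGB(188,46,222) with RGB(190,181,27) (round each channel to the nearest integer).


Multiply: C = A×B/255, rounded to nearest integer
R: 188×190/255 = 35720/255 ≈ 140.078 → 140
G: 46×181/255 = 8326/255 ≈ 32.651 → 33
B: 222×27/255 = 5994/255 ≈ 23.506 → 24
= RGB(140, 33, 24)


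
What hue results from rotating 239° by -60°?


New hue = (H + rotation) mod 360
New hue = (239 -60) mod 360
= 179 mod 360
= 179°


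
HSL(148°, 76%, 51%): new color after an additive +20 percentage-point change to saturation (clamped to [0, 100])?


Original S = 76%
Adjustment = +20 percentage points
New S = 76 + (20) = 96
Clamp to [0, 100] → 96
= HSL(148°, 96%, 51%)


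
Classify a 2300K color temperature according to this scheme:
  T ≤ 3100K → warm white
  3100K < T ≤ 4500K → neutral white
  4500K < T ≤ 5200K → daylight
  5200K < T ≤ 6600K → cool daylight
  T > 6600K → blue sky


Temperature: 2300K
2300K ≤ 3100K → warm white
Classification: warm white


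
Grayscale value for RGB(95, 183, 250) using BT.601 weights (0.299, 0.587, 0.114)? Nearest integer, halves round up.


Gray = 0.299×R + 0.587×G + 0.114×B
Gray = 0.299×95 + 0.587×183 + 0.114×250
Gray = 28.405 + 107.421 + 28.500
Gray = 164.326 → round half up → 164
Gray = 164


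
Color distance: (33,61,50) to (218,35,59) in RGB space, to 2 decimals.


d = √[(R₁-R₂)² + (G₁-G₂)² + (B₁-B₂)²]
d = √[(33-218)² + (61-35)² + (50-59)²]
d = √[34225 + 676 + 81]
d = √34982
d ≈ 187.03


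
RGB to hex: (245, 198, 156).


R = 245 → F5 (hex)
G = 198 → C6 (hex)
B = 156 → 9C (hex)
Hex = #F5C69C


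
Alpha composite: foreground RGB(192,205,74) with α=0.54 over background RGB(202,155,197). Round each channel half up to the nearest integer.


C = α×F + (1-α)×B, with 1-α = 0.46
R: 0.54×192 + 0.46×202 = 103.68 + 92.92 = 196.60 → 197
G: 0.54×205 + 0.46×155 = 110.70 + 71.30 = 182.00 → 182
B: 0.54×74 + 0.46×197 = 39.96 + 90.62 = 130.58 → 131
= RGB(197, 182, 131)


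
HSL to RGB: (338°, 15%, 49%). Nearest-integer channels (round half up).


H=338°, S=0.15, L=0.49
C = (1-|2L-1|)×S = (1-|-0.02|)×0.15 = 0.147
H' = H/60 = 338/60 ≈ 5.6333; X = C×(1-|H' mod 2 - 1|) = 0.0539
m = L - C/2 = 0.49 - 0.0735 = 0.4165
Sector ⌊H'⌋ = 5 → (R',G',B') = (0.147, 0.0, 0.0539)
RGB = ((R'+m)×255, (G'+m)×255, (B'+m)×255) = (143.6925, 106.2075, 119.952)
Round half up → RGB(144, 106, 120)


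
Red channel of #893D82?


Color: #893D82
R = 89 = 137
G = 3D = 61
B = 82 = 130
Red = 137


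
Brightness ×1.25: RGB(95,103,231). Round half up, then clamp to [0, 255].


Multiply each channel by 1.25, round half up, clamp to [0, 255]
R: 95×1.25 = 118.75 → round → 119
G: 103×1.25 = 128.75 → round → 129
B: 231×1.25 = 288.75 → round → 289 → clamp → 255
= RGB(119, 129, 255)


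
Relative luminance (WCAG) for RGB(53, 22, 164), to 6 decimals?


Linearize each channel (sRGB transfer function): c = v/255; c_lin = c/12.92 if c ≤ 0.04045, else ((c+0.055)/1.055)^2.4
  R: 53/255 ≈ 0.207843 > 0.04045 → ((0.207843+0.055)/1.055)^2.4 ≈ 0.035601
  G: 22/255 ≈ 0.086275 > 0.04045 → ((0.086275+0.055)/1.055)^2.4 ≈ 0.008023
  B: 164/255 ≈ 0.643137 > 0.04045 → ((0.643137+0.055)/1.055)^2.4 ≈ 0.371238
R_lin = 0.035601, G_lin = 0.008023, B_lin = 0.371238
L = 0.2126×R + 0.7152×G + 0.0722×B
L = 0.2126×0.035601 + 0.7152×0.008023 + 0.0722×0.371238
L ≈ 0.040110


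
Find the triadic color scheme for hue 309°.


Triadic: equally spaced at 120° intervals
H1 = 309°
H2 = (309 + 120) mod 360 = 69°
H3 = (309 + 240) mod 360 = 189°
Triadic = 309°, 69°, 189°


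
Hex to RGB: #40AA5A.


40 → 64 (R)
AA → 170 (G)
5A → 90 (B)
= RGB(64, 170, 90)


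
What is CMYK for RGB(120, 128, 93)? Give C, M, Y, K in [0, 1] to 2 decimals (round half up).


R'=120/255≈0.4706, G'=128/255≈0.5020, B'=93/255≈0.3647
K = 1 - max(R',G',B') = 1 - 128/255 = 127/255 = 0.49803… → 0.50
(1-R'-K)/(1-K) simplifies to (max-R)/max with max = 128:
C = (128-120)/128 = 8/128 = 0.0625 → 0.06
M = (128-128)/128 = 0/128 = 0 → 0.00
Y = (128-93)/128 = 35/128 = 0.27343… → 0.27
= CMYK(0.06, 0.00, 0.27, 0.50)


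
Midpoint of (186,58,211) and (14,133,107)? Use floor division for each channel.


Midpoint: each channel = ⌊(C₁+C₂)/2⌋
R: ⌊(186+14)/2⌋ = 100
G: ⌊(58+133)/2⌋ = 95
B: ⌊(211+107)/2⌋ = 159
= RGB(100, 95, 159)


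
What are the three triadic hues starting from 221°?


Triadic: equally spaced at 120° intervals
H1 = 221°
H2 = (221 + 120) mod 360 = 341°
H3 = (221 + 240) mod 360 = 101°
Triadic = 221°, 341°, 101°


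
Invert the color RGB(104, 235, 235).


Invert: (255-R, 255-G, 255-B)
R: 255-104 = 151
G: 255-235 = 20
B: 255-235 = 20
= RGB(151, 20, 20)


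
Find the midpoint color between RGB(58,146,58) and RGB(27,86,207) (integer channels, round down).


Midpoint: each channel = ⌊(C₁+C₂)/2⌋
R: ⌊(58+27)/2⌋ = 42
G: ⌊(146+86)/2⌋ = 116
B: ⌊(58+207)/2⌋ = 132
= RGB(42, 116, 132)


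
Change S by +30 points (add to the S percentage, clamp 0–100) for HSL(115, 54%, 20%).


Original S = 54%
Adjustment = +30 percentage points
New S = 54 + (30) = 84
Clamp to [0, 100] → 84
= HSL(115°, 84%, 20%)


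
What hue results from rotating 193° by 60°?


New hue = (H + rotation) mod 360
New hue = (193 + 60) mod 360
= 253 mod 360
= 253°


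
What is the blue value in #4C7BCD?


Color: #4C7BCD
R = 4C = 76
G = 7B = 123
B = CD = 205
Blue = 205


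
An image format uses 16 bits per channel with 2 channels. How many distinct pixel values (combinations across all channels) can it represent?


Total bits = 16 bits/channel × 2 channels = 32 bits
Distinct pixel values = 2^32
= 4,294,967,296 pixel values


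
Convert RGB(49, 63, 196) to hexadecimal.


R = 49 → 31 (hex)
G = 63 → 3F (hex)
B = 196 → C4 (hex)
Hex = #313FC4


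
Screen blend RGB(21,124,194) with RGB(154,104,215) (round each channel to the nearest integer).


Screen: C = 255 - (255-A)×(255-B)/255, rounded to nearest integer
R: 255 - (255-21)×(255-154)/255 = 255 - 23634/255 ≈ 255 - 92.682 = 162.318 → 162
G: 255 - (255-124)×(255-104)/255 = 255 - 19781/255 ≈ 255 - 77.573 = 177.427 → 177
B: 255 - (255-194)×(255-215)/255 = 255 - 2440/255 ≈ 255 - 9.569 = 245.431 → 245
= RGB(162, 177, 245)


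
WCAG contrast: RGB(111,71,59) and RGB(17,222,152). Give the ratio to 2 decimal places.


Linearize each sRGB channel c=v/255: c/12.92 if c ≤ 0.04045 else ((c+0.055)/1.055)^2.4
L = 0.2126×R_lin + 0.7152×G_lin + 0.0722×B_lin
Color 1 (111,71,59):
  R=111: 111/255≈0.4353 > 0.04045 → ((0.4353+0.055)/1.055)^2.4 ≈ 0.15896
  G=71: 71/255≈0.2784 > 0.04045 → ((0.2784+0.055)/1.055)^2.4 ≈ 0.06301
  B=59: 59/255≈0.2314 > 0.04045 → ((0.2314+0.055)/1.055)^2.4 ≈ 0.04374
  L1 = 0.2126×0.15896 + 0.7152×0.06301 + 0.0722×0.04374 ≈ 0.08202
Color 2 (17,222,152):
  R=17: 17/255≈0.0667 > 0.04045 → ((0.0667+0.055)/1.055)^2.4 ≈ 0.00561
  G=222: 222/255≈0.8706 > 0.04045 → ((0.8706+0.055)/1.055)^2.4 ≈ 0.73046
  B=152: 152/255≈0.5961 > 0.04045 → ((0.5961+0.055)/1.055)^2.4 ≈ 0.31399
  L2 = 0.2126×0.00561 + 0.7152×0.73046 + 0.0722×0.31399 ≈ 0.54629
Lighter = 0.54629, Darker = 0.08202
Ratio = (L_lighter + 0.05) / (L_darker + 0.05)
Ratio = (0.54629 + 0.05) / (0.08202 + 0.05) = 0.59629 / 0.13202 ≈ 4.5167
Ratio ≈ 4.52:1


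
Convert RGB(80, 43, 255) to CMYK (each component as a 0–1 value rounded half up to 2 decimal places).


R'=80/255≈0.3137, G'=43/255≈0.1686, B'=255/255≈1.0000
K = 1 - max(R',G',B') = 1 - 255/255 = 0/255 = 0 → 0.00
(1-R'-K)/(1-K) simplifies to (max-R)/max with max = 255:
C = (255-80)/255 = 175/255 = 0.68627… → 0.69
M = (255-43)/255 = 212/255 = 0.83137… → 0.83
Y = (255-255)/255 = 0/255 = 0 → 0.00
= CMYK(0.69, 0.83, 0.00, 0.00)


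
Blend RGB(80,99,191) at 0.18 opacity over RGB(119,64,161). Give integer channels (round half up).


C = α×F + (1-α)×B, with 1-α = 0.82
R: 0.18×80 + 0.82×119 = 14.40 + 97.58 = 111.98 → 112
G: 0.18×99 + 0.82×64 = 17.82 + 52.48 = 70.30 → 70
B: 0.18×191 + 0.82×161 = 34.38 + 132.02 = 166.40 → 166
= RGB(112, 70, 166)


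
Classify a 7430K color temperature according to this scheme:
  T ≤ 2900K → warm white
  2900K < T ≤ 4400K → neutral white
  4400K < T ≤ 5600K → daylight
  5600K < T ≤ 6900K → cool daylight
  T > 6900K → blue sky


Temperature: 7430K
7430K > 6900K → blue sky
Classification: blue sky


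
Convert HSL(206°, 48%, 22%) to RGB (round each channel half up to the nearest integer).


H=206°, S=0.48, L=0.22
C = (1-|2L-1|)×S = (1-|-0.56|)×0.48 = 0.2112
H' = H/60 = 206/60 ≈ 3.4333; X = C×(1-|H' mod 2 - 1|) = 0.11968
m = L - C/2 = 0.22 - 0.1056 = 0.1144
Sector ⌊H'⌋ = 3 → (R',G',B') = (0.0, 0.11968, 0.2112)
RGB = ((R'+m)×255, (G'+m)×255, (B'+m)×255) = (29.172, 59.6904, 83.028)
Round half up → RGB(29, 60, 83)


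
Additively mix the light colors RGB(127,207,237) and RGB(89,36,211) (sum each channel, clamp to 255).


Additive: each channel = min(255, C₁+C₂)
R: 127+89 = 216 → 216
G: 207+36 = 243 → 243
B: 237+211 = 448 → 255
= RGB(216, 243, 255)


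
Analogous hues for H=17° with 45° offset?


Base hue: 17°
Left analog: (17 - 45) mod 360 = 332°
Right analog: (17 + 45) mod 360 = 62°
Analogous hues = 332° and 62°


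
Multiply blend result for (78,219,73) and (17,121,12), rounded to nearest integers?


Multiply: C = A×B/255, rounded to nearest integer
R: 78×17/255 = 1326/255 ≈ 5.200 → 5
G: 219×121/255 = 26499/255 ≈ 103.918 → 104
B: 73×12/255 = 876/255 ≈ 3.435 → 3
= RGB(5, 104, 3)


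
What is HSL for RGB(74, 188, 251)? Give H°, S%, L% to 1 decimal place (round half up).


Normalize: R'=74/255≈0.2902, G'=188/255≈0.7373, B'=251/255≈0.9843
Max=251/255, Min=74/255, Δ=Max-Min=177/255
L = (Max+Min)/2 = (251+74)/510 = 325/510 = 0.63725… → L = 63.7%
L > 0.5 → S = Δ/(2-Max-Min) = 177/(510-251-74) = 177/185 = 0.95675… → S = 95.7%
(the 1/255 factors cancel in S and H, so raw channel differences can be used)
Max is B' → H = 60 × ((R-G)/Δ + 4) = 60 × ((74-188)/177 + 4)
  -114/177 + 4 = -0.6440… + 4 = 3.3559…
  H = 60 × 3.3559… = 201.355…° → H = 201.4°
= HSL(201.4°, 95.7%, 63.7%)


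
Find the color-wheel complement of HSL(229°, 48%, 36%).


Complement = opposite side of color wheel = hue + 180°
H' = (229 + 180) mod 360 = 49°
S and L unchanged.
= HSL(49°, 48%, 36%)


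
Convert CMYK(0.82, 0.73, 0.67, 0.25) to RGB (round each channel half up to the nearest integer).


R = 255 × (1-C) × (1-K) = 255 × 0.18 × 0.75 = 34.425 → 34
G = 255 × (1-M) × (1-K) = 255 × 0.27 × 0.75 = 51.6375 → 52
B = 255 × (1-Y) × (1-K) = 255 × 0.33 × 0.75 = 63.1125 → 63
= RGB(34, 52, 63)


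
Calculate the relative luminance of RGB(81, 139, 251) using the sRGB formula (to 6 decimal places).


Linearize each channel (sRGB transfer function): c = v/255; c_lin = c/12.92 if c ≤ 0.04045, else ((c+0.055)/1.055)^2.4
  R: 81/255 ≈ 0.317647 > 0.04045 → ((0.317647+0.055)/1.055)^2.4 ≈ 0.082283
  G: 139/255 ≈ 0.545098 > 0.04045 → ((0.545098+0.055)/1.055)^2.4 ≈ 0.258183
  B: 251/255 ≈ 0.984314 > 0.04045 → ((0.984314+0.055)/1.055)^2.4 ≈ 0.964686
R_lin = 0.082283, G_lin = 0.258183, B_lin = 0.964686
L = 0.2126×R + 0.7152×G + 0.0722×B
L = 0.2126×0.082283 + 0.7152×0.258183 + 0.0722×0.964686
L ≈ 0.271796


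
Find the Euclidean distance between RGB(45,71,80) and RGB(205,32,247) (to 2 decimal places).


d = √[(R₁-R₂)² + (G₁-G₂)² + (B₁-B₂)²]
d = √[(45-205)² + (71-32)² + (80-247)²]
d = √[25600 + 1521 + 27889]
d = √55010
d ≈ 234.54


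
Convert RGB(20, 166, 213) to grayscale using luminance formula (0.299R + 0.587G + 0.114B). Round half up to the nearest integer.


Gray = 0.299×R + 0.587×G + 0.114×B
Gray = 0.299×20 + 0.587×166 + 0.114×213
Gray = 5.980 + 97.442 + 24.282
Gray = 127.704 → round half up → 128
Gray = 128


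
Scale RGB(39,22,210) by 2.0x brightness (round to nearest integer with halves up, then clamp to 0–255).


Multiply each channel by 2.0, round half up, clamp to [0, 255]
R: 39×2.0 = 78
G: 22×2.0 = 44
B: 210×2.0 = 420 → clamp → 255
= RGB(78, 44, 255)


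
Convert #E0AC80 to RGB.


E0 → 224 (R)
AC → 172 (G)
80 → 128 (B)
= RGB(224, 172, 128)


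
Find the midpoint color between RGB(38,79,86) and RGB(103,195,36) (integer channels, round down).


Midpoint: each channel = ⌊(C₁+C₂)/2⌋
R: ⌊(38+103)/2⌋ = 70
G: ⌊(79+195)/2⌋ = 137
B: ⌊(86+36)/2⌋ = 61
= RGB(70, 137, 61)


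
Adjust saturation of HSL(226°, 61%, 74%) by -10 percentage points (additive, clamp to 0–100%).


Original S = 61%
Adjustment = -10 percentage points
New S = 61 + (-10) = 51
Clamp to [0, 100] → 51
= HSL(226°, 51%, 74%)
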